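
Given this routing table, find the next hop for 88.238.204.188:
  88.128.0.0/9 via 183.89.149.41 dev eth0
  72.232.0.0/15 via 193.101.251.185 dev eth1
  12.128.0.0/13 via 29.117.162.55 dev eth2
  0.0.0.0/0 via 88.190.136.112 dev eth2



Longest prefix match for 88.238.204.188:
  /9 88.128.0.0: MATCH
  /15 72.232.0.0: no
  /13 12.128.0.0: no
  /0 0.0.0.0: MATCH
Selected: next-hop 183.89.149.41 via eth0 (matched /9)


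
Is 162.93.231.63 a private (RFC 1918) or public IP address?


RFC 1918 private ranges:
  10.0.0.0/8 (10.0.0.0 - 10.255.255.255)
  172.16.0.0/12 (172.16.0.0 - 172.31.255.255)
  192.168.0.0/16 (192.168.0.0 - 192.168.255.255)
Public (not in any RFC 1918 range)


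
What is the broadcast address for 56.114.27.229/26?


Network: 56.114.27.192/26
Host bits = 6
Set all host bits to 1:
Broadcast: 56.114.27.255


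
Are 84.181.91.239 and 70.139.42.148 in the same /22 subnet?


Mask: 255.255.252.0
84.181.91.239 AND mask = 84.181.88.0
70.139.42.148 AND mask = 70.139.40.0
No, different subnets (84.181.88.0 vs 70.139.40.0)


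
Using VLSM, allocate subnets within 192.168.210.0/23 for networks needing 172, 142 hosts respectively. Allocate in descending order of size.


172 hosts -> /24 (254 usable): 192.168.210.0/24
142 hosts -> /24 (254 usable): 192.168.211.0/24
Allocation: 192.168.210.0/24 (172 hosts, 254 usable); 192.168.211.0/24 (142 hosts, 254 usable)


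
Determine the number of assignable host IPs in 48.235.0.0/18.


Host bits = 32 - 18 = 14
Total addresses = 2^14 = 16384
Usable = total - 2 (network and broadcast)
Usable hosts: 16382


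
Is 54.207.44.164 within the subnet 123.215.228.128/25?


Subnet network: 123.215.228.128
Test IP AND mask: 54.207.44.128
No, 54.207.44.164 is not in 123.215.228.128/25


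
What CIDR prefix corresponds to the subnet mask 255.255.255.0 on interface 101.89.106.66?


Binary: 11111111.11111111.11111111.00000000
Count leading 1s
Prefix: /24


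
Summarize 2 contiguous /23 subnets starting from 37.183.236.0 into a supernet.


Original prefix: /23
Number of subnets: 2 = 2^1
New prefix = 23 - 1 = 22
Supernet: 37.183.236.0/22


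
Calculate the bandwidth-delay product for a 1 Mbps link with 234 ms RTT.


BDP = bandwidth * RTT
= 1 Mbps * 234 ms
= 1 * 1e6 * 234 / 1000 bits
= 234000 bits
= 29250 bytes
= 28.5645 KB
BDP = 234000 bits (29250 bytes)


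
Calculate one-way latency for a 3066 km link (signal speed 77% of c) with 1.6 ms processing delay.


Speed = 0.77 * 3e5 km/s = 231000 km/s
Propagation delay = 3066 / 231000 = 0.0133 s = 13.2727 ms
Processing delay = 1.6 ms
Total one-way latency = 14.8727 ms


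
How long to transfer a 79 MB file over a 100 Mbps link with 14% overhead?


Effective throughput = 100 * (1 - 14/100) = 86 Mbps
File size in Mb = 79 * 8 = 632 Mb
Time = 632 / 86
Time = 7.3488 seconds


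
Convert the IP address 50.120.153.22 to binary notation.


50 = 00110010
120 = 01111000
153 = 10011001
22 = 00010110
Binary: 00110010.01111000.10011001.00010110


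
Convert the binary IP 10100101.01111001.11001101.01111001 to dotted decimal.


10100101 = 165
01111001 = 121
11001101 = 205
01111001 = 121
IP: 165.121.205.121


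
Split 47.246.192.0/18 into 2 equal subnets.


New prefix = 18 + 1 = 19
Each subnet has 8192 addresses
  47.246.192.0/19
  47.246.224.0/19
Subnets: 47.246.192.0/19, 47.246.224.0/19


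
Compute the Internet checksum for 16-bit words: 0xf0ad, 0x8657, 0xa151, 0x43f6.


Sum all words (with carry folding):
+ 0xf0ad = 0xf0ad
+ 0x8657 = 0x7705
+ 0xa151 = 0x1857
+ 0x43f6 = 0x5c4d
One's complement: ~0x5c4d
Checksum = 0xa3b2


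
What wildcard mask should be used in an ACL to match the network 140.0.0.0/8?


Subnet mask: 255.0.0.0
Wildcard = 255.255.255.255 - subnet mask
255 - 255 = 0
255 - 0 = 255
255 - 0 = 255
255 - 0 = 255
Wildcard: 0.255.255.255


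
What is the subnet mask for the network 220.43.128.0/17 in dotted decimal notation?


/17 means 17 network bits, 15 host bits
Binary: 11111111111111111000000000000000
Mask: 255.255.128.0


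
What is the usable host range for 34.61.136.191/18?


Network: 34.61.128.0
Broadcast: 34.61.191.255
First usable = network + 1
Last usable = broadcast - 1
Range: 34.61.128.1 to 34.61.191.254


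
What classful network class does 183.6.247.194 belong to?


First octet: 183
Binary: 10110111
10xxxxxx -> Class B (128-191)
Class B, default mask 255.255.0.0 (/16)


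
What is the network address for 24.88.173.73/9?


IP:   00011000.01011000.10101101.01001001
Mask: 11111111.10000000.00000000.00000000
AND operation:
Net:  00011000.00000000.00000000.00000000
Network: 24.0.0.0/9


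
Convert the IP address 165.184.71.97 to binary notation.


165 = 10100101
184 = 10111000
71 = 01000111
97 = 01100001
Binary: 10100101.10111000.01000111.01100001


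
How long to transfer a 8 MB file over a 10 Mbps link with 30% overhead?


Effective throughput = 10 * (1 - 30/100) = 7 Mbps
File size in Mb = 8 * 8 = 64 Mb
Time = 64 / 7
Time = 9.1429 seconds


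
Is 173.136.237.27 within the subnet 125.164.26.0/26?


Subnet network: 125.164.26.0
Test IP AND mask: 173.136.237.0
No, 173.136.237.27 is not in 125.164.26.0/26


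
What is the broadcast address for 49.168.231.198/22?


Network: 49.168.228.0/22
Host bits = 10
Set all host bits to 1:
Broadcast: 49.168.231.255


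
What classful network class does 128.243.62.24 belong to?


First octet: 128
Binary: 10000000
10xxxxxx -> Class B (128-191)
Class B, default mask 255.255.0.0 (/16)


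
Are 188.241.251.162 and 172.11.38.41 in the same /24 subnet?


Mask: 255.255.255.0
188.241.251.162 AND mask = 188.241.251.0
172.11.38.41 AND mask = 172.11.38.0
No, different subnets (188.241.251.0 vs 172.11.38.0)


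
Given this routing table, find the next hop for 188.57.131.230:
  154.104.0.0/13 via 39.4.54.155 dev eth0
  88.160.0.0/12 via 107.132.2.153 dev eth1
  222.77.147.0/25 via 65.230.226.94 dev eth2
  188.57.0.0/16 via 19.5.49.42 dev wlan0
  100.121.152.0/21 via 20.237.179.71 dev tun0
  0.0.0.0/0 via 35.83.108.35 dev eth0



Longest prefix match for 188.57.131.230:
  /13 154.104.0.0: no
  /12 88.160.0.0: no
  /25 222.77.147.0: no
  /16 188.57.0.0: MATCH
  /21 100.121.152.0: no
  /0 0.0.0.0: MATCH
Selected: next-hop 19.5.49.42 via wlan0 (matched /16)


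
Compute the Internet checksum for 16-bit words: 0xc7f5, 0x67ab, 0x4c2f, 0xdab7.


Sum all words (with carry folding):
+ 0xc7f5 = 0xc7f5
+ 0x67ab = 0x2fa1
+ 0x4c2f = 0x7bd0
+ 0xdab7 = 0x5688
One's complement: ~0x5688
Checksum = 0xa977


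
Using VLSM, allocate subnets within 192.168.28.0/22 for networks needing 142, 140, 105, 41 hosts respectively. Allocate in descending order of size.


142 hosts -> /24 (254 usable): 192.168.28.0/24
140 hosts -> /24 (254 usable): 192.168.29.0/24
105 hosts -> /25 (126 usable): 192.168.30.0/25
41 hosts -> /26 (62 usable): 192.168.30.128/26
Allocation: 192.168.28.0/24 (142 hosts, 254 usable); 192.168.29.0/24 (140 hosts, 254 usable); 192.168.30.0/25 (105 hosts, 126 usable); 192.168.30.128/26 (41 hosts, 62 usable)


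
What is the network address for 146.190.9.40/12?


IP:   10010010.10111110.00001001.00101000
Mask: 11111111.11110000.00000000.00000000
AND operation:
Net:  10010010.10110000.00000000.00000000
Network: 146.176.0.0/12


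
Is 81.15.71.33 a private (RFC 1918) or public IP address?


RFC 1918 private ranges:
  10.0.0.0/8 (10.0.0.0 - 10.255.255.255)
  172.16.0.0/12 (172.16.0.0 - 172.31.255.255)
  192.168.0.0/16 (192.168.0.0 - 192.168.255.255)
Public (not in any RFC 1918 range)


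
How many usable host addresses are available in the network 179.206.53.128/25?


Host bits = 32 - 25 = 7
Total addresses = 2^7 = 128
Usable = total - 2 (network and broadcast)
Usable hosts: 126


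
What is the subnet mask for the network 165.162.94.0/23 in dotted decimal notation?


/23 means 23 network bits, 9 host bits
Binary: 11111111111111111111111000000000
Mask: 255.255.254.0


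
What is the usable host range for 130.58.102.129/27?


Network: 130.58.102.128
Broadcast: 130.58.102.159
First usable = network + 1
Last usable = broadcast - 1
Range: 130.58.102.129 to 130.58.102.158


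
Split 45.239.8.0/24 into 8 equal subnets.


New prefix = 24 + 3 = 27
Each subnet has 32 addresses
  45.239.8.0/27
  45.239.8.32/27
  45.239.8.64/27
  45.239.8.96/27
  45.239.8.128/27
  45.239.8.160/27
  45.239.8.192/27
  45.239.8.224/27
Subnets: 45.239.8.0/27, 45.239.8.32/27, 45.239.8.64/27, 45.239.8.96/27, 45.239.8.128/27, 45.239.8.160/27, 45.239.8.192/27, 45.239.8.224/27


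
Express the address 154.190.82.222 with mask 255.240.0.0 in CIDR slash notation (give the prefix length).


Binary: 11111111.11110000.00000000.00000000
Count leading 1s
Prefix: /12


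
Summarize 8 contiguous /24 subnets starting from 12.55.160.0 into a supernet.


Original prefix: /24
Number of subnets: 8 = 2^3
New prefix = 24 - 3 = 21
Supernet: 12.55.160.0/21


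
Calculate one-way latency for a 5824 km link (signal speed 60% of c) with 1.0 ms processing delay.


Speed = 0.6 * 3e5 km/s = 180000 km/s
Propagation delay = 5824 / 180000 = 0.0324 s = 32.3556 ms
Processing delay = 1.0 ms
Total one-way latency = 33.3556 ms


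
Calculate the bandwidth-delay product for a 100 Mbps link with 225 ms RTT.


BDP = bandwidth * RTT
= 100 Mbps * 225 ms
= 100 * 1e6 * 225 / 1000 bits
= 22500000 bits
= 2812500 bytes
= 2746.582 KB
BDP = 22500000 bits (2812500 bytes)


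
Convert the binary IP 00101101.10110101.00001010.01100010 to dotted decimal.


00101101 = 45
10110101 = 181
00001010 = 10
01100010 = 98
IP: 45.181.10.98


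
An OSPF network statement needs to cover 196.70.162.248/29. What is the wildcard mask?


Subnet mask: 255.255.255.248
Wildcard = 255.255.255.255 - subnet mask
255 - 255 = 0
255 - 255 = 0
255 - 255 = 0
255 - 248 = 7
Wildcard: 0.0.0.7


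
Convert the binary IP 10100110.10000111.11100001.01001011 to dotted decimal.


10100110 = 166
10000111 = 135
11100001 = 225
01001011 = 75
IP: 166.135.225.75


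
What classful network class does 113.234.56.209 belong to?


First octet: 113
Binary: 01110001
0xxxxxxx -> Class A (1-126)
Class A, default mask 255.0.0.0 (/8)


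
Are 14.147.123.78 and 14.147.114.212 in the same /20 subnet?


Mask: 255.255.240.0
14.147.123.78 AND mask = 14.147.112.0
14.147.114.212 AND mask = 14.147.112.0
Yes, same subnet (14.147.112.0)


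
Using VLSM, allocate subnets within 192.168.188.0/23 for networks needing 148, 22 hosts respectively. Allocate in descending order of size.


148 hosts -> /24 (254 usable): 192.168.188.0/24
22 hosts -> /27 (30 usable): 192.168.189.0/27
Allocation: 192.168.188.0/24 (148 hosts, 254 usable); 192.168.189.0/27 (22 hosts, 30 usable)


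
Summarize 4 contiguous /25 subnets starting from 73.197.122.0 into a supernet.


Original prefix: /25
Number of subnets: 4 = 2^2
New prefix = 25 - 2 = 23
Supernet: 73.197.122.0/23


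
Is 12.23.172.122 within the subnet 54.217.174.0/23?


Subnet network: 54.217.174.0
Test IP AND mask: 12.23.172.0
No, 12.23.172.122 is not in 54.217.174.0/23


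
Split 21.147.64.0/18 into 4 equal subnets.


New prefix = 18 + 2 = 20
Each subnet has 4096 addresses
  21.147.64.0/20
  21.147.80.0/20
  21.147.96.0/20
  21.147.112.0/20
Subnets: 21.147.64.0/20, 21.147.80.0/20, 21.147.96.0/20, 21.147.112.0/20


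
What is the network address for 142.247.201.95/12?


IP:   10001110.11110111.11001001.01011111
Mask: 11111111.11110000.00000000.00000000
AND operation:
Net:  10001110.11110000.00000000.00000000
Network: 142.240.0.0/12


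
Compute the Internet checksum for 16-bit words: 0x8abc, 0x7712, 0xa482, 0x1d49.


Sum all words (with carry folding):
+ 0x8abc = 0x8abc
+ 0x7712 = 0x01cf
+ 0xa482 = 0xa651
+ 0x1d49 = 0xc39a
One's complement: ~0xc39a
Checksum = 0x3c65


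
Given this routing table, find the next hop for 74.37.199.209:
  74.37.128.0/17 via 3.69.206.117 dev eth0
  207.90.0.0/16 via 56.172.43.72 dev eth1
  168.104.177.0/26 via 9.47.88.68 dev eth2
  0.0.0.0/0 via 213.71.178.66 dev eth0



Longest prefix match for 74.37.199.209:
  /17 74.37.128.0: MATCH
  /16 207.90.0.0: no
  /26 168.104.177.0: no
  /0 0.0.0.0: MATCH
Selected: next-hop 3.69.206.117 via eth0 (matched /17)


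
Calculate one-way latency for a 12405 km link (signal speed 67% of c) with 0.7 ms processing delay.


Speed = 0.67 * 3e5 km/s = 201000 km/s
Propagation delay = 12405 / 201000 = 0.0617 s = 61.7164 ms
Processing delay = 0.7 ms
Total one-way latency = 62.4164 ms


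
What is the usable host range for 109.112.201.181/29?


Network: 109.112.201.176
Broadcast: 109.112.201.183
First usable = network + 1
Last usable = broadcast - 1
Range: 109.112.201.177 to 109.112.201.182


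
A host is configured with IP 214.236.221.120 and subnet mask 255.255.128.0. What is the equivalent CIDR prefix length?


Binary: 11111111.11111111.10000000.00000000
Count leading 1s
Prefix: /17


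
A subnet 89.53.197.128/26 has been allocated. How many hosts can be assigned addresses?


Host bits = 32 - 26 = 6
Total addresses = 2^6 = 64
Usable = total - 2 (network and broadcast)
Usable hosts: 62


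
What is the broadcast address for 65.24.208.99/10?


Network: 65.0.0.0/10
Host bits = 22
Set all host bits to 1:
Broadcast: 65.63.255.255


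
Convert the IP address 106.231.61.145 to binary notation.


106 = 01101010
231 = 11100111
61 = 00111101
145 = 10010001
Binary: 01101010.11100111.00111101.10010001


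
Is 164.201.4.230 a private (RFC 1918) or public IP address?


RFC 1918 private ranges:
  10.0.0.0/8 (10.0.0.0 - 10.255.255.255)
  172.16.0.0/12 (172.16.0.0 - 172.31.255.255)
  192.168.0.0/16 (192.168.0.0 - 192.168.255.255)
Public (not in any RFC 1918 range)


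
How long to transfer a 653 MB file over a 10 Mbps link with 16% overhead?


Effective throughput = 10 * (1 - 16/100) = 8.4 Mbps
File size in Mb = 653 * 8 = 5224 Mb
Time = 5224 / 8.4
Time = 621.9048 seconds


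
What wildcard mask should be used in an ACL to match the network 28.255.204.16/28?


Subnet mask: 255.255.255.240
Wildcard = 255.255.255.255 - subnet mask
255 - 255 = 0
255 - 255 = 0
255 - 255 = 0
255 - 240 = 15
Wildcard: 0.0.0.15


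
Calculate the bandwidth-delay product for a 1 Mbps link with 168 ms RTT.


BDP = bandwidth * RTT
= 1 Mbps * 168 ms
= 1 * 1e6 * 168 / 1000 bits
= 168000 bits
= 21000 bytes
= 20.5078 KB
BDP = 168000 bits (21000 bytes)


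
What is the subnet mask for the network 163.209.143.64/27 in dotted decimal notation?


/27 means 27 network bits, 5 host bits
Binary: 11111111111111111111111111100000
Mask: 255.255.255.224


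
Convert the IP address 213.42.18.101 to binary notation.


213 = 11010101
42 = 00101010
18 = 00010010
101 = 01100101
Binary: 11010101.00101010.00010010.01100101


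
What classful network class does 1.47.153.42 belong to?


First octet: 1
Binary: 00000001
0xxxxxxx -> Class A (1-126)
Class A, default mask 255.0.0.0 (/8)


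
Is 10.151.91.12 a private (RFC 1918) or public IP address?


RFC 1918 private ranges:
  10.0.0.0/8 (10.0.0.0 - 10.255.255.255)
  172.16.0.0/12 (172.16.0.0 - 172.31.255.255)
  192.168.0.0/16 (192.168.0.0 - 192.168.255.255)
Private (in 10.0.0.0/8)


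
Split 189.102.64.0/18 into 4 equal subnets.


New prefix = 18 + 2 = 20
Each subnet has 4096 addresses
  189.102.64.0/20
  189.102.80.0/20
  189.102.96.0/20
  189.102.112.0/20
Subnets: 189.102.64.0/20, 189.102.80.0/20, 189.102.96.0/20, 189.102.112.0/20


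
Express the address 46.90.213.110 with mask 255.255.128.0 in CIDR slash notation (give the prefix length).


Binary: 11111111.11111111.10000000.00000000
Count leading 1s
Prefix: /17


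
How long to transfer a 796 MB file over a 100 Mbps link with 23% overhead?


Effective throughput = 100 * (1 - 23/100) = 77 Mbps
File size in Mb = 796 * 8 = 6368 Mb
Time = 6368 / 77
Time = 82.7013 seconds


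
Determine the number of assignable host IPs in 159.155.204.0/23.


Host bits = 32 - 23 = 9
Total addresses = 2^9 = 512
Usable = total - 2 (network and broadcast)
Usable hosts: 510


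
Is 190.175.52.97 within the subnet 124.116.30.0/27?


Subnet network: 124.116.30.0
Test IP AND mask: 190.175.52.96
No, 190.175.52.97 is not in 124.116.30.0/27


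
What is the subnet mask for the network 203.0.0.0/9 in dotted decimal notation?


/9 means 9 network bits, 23 host bits
Binary: 11111111100000000000000000000000
Mask: 255.128.0.0


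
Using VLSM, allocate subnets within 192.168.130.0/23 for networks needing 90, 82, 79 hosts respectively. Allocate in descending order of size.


90 hosts -> /25 (126 usable): 192.168.130.0/25
82 hosts -> /25 (126 usable): 192.168.130.128/25
79 hosts -> /25 (126 usable): 192.168.131.0/25
Allocation: 192.168.130.0/25 (90 hosts, 126 usable); 192.168.130.128/25 (82 hosts, 126 usable); 192.168.131.0/25 (79 hosts, 126 usable)


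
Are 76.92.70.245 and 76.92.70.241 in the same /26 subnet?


Mask: 255.255.255.192
76.92.70.245 AND mask = 76.92.70.192
76.92.70.241 AND mask = 76.92.70.192
Yes, same subnet (76.92.70.192)


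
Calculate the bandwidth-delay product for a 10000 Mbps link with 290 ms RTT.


BDP = bandwidth * RTT
= 10000 Mbps * 290 ms
= 10000 * 1e6 * 290 / 1000 bits
= 2900000000 bits
= 362500000 bytes
= 354003.9062 KB
BDP = 2900000000 bits (362500000 bytes)


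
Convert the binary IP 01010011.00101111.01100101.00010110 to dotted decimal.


01010011 = 83
00101111 = 47
01100101 = 101
00010110 = 22
IP: 83.47.101.22


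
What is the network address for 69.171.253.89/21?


IP:   01000101.10101011.11111101.01011001
Mask: 11111111.11111111.11111000.00000000
AND operation:
Net:  01000101.10101011.11111000.00000000
Network: 69.171.248.0/21


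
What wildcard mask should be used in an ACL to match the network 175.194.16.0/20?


Subnet mask: 255.255.240.0
Wildcard = 255.255.255.255 - subnet mask
255 - 255 = 0
255 - 255 = 0
255 - 240 = 15
255 - 0 = 255
Wildcard: 0.0.15.255


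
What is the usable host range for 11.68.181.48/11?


Network: 11.64.0.0
Broadcast: 11.95.255.255
First usable = network + 1
Last usable = broadcast - 1
Range: 11.64.0.1 to 11.95.255.254


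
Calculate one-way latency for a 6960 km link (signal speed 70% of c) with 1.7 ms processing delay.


Speed = 0.7 * 3e5 km/s = 210000 km/s
Propagation delay = 6960 / 210000 = 0.0331 s = 33.1429 ms
Processing delay = 1.7 ms
Total one-way latency = 34.8429 ms


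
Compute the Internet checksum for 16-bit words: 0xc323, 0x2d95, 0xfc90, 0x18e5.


Sum all words (with carry folding):
+ 0xc323 = 0xc323
+ 0x2d95 = 0xf0b8
+ 0xfc90 = 0xed49
+ 0x18e5 = 0x062f
One's complement: ~0x062f
Checksum = 0xf9d0


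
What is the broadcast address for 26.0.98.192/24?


Network: 26.0.98.0/24
Host bits = 8
Set all host bits to 1:
Broadcast: 26.0.98.255


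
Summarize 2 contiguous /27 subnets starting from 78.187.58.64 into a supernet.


Original prefix: /27
Number of subnets: 2 = 2^1
New prefix = 27 - 1 = 26
Supernet: 78.187.58.64/26


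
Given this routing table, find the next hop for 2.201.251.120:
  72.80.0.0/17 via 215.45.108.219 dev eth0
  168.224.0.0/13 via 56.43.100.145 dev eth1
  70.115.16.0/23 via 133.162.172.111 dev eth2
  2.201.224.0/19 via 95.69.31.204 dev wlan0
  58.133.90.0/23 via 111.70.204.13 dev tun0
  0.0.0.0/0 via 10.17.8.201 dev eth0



Longest prefix match for 2.201.251.120:
  /17 72.80.0.0: no
  /13 168.224.0.0: no
  /23 70.115.16.0: no
  /19 2.201.224.0: MATCH
  /23 58.133.90.0: no
  /0 0.0.0.0: MATCH
Selected: next-hop 95.69.31.204 via wlan0 (matched /19)


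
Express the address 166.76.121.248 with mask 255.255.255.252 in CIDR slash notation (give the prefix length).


Binary: 11111111.11111111.11111111.11111100
Count leading 1s
Prefix: /30


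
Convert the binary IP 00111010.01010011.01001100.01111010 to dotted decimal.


00111010 = 58
01010011 = 83
01001100 = 76
01111010 = 122
IP: 58.83.76.122


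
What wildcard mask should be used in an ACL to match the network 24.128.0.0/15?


Subnet mask: 255.254.0.0
Wildcard = 255.255.255.255 - subnet mask
255 - 255 = 0
255 - 254 = 1
255 - 0 = 255
255 - 0 = 255
Wildcard: 0.1.255.255


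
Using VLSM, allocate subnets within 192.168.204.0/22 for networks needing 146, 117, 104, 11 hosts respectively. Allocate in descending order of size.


146 hosts -> /24 (254 usable): 192.168.204.0/24
117 hosts -> /25 (126 usable): 192.168.205.0/25
104 hosts -> /25 (126 usable): 192.168.205.128/25
11 hosts -> /28 (14 usable): 192.168.206.0/28
Allocation: 192.168.204.0/24 (146 hosts, 254 usable); 192.168.205.0/25 (117 hosts, 126 usable); 192.168.205.128/25 (104 hosts, 126 usable); 192.168.206.0/28 (11 hosts, 14 usable)


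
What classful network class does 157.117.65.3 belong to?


First octet: 157
Binary: 10011101
10xxxxxx -> Class B (128-191)
Class B, default mask 255.255.0.0 (/16)


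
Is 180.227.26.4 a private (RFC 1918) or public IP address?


RFC 1918 private ranges:
  10.0.0.0/8 (10.0.0.0 - 10.255.255.255)
  172.16.0.0/12 (172.16.0.0 - 172.31.255.255)
  192.168.0.0/16 (192.168.0.0 - 192.168.255.255)
Public (not in any RFC 1918 range)


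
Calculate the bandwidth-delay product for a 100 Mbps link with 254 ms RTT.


BDP = bandwidth * RTT
= 100 Mbps * 254 ms
= 100 * 1e6 * 254 / 1000 bits
= 25400000 bits
= 3175000 bytes
= 3100.5859 KB
BDP = 25400000 bits (3175000 bytes)


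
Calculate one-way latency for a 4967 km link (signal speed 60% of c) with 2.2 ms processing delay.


Speed = 0.6 * 3e5 km/s = 180000 km/s
Propagation delay = 4967 / 180000 = 0.0276 s = 27.5944 ms
Processing delay = 2.2 ms
Total one-way latency = 29.7944 ms


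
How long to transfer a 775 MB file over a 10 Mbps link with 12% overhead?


Effective throughput = 10 * (1 - 12/100) = 8.8 Mbps
File size in Mb = 775 * 8 = 6200 Mb
Time = 6200 / 8.8
Time = 704.5455 seconds


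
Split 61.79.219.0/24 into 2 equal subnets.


New prefix = 24 + 1 = 25
Each subnet has 128 addresses
  61.79.219.0/25
  61.79.219.128/25
Subnets: 61.79.219.0/25, 61.79.219.128/25


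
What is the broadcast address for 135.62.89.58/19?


Network: 135.62.64.0/19
Host bits = 13
Set all host bits to 1:
Broadcast: 135.62.95.255


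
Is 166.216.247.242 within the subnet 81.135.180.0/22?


Subnet network: 81.135.180.0
Test IP AND mask: 166.216.244.0
No, 166.216.247.242 is not in 81.135.180.0/22


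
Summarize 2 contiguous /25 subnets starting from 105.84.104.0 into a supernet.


Original prefix: /25
Number of subnets: 2 = 2^1
New prefix = 25 - 1 = 24
Supernet: 105.84.104.0/24


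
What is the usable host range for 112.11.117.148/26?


Network: 112.11.117.128
Broadcast: 112.11.117.191
First usable = network + 1
Last usable = broadcast - 1
Range: 112.11.117.129 to 112.11.117.190


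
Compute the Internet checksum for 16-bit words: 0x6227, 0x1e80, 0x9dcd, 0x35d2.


Sum all words (with carry folding):
+ 0x6227 = 0x6227
+ 0x1e80 = 0x80a7
+ 0x9dcd = 0x1e75
+ 0x35d2 = 0x5447
One's complement: ~0x5447
Checksum = 0xabb8


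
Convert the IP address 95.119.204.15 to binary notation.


95 = 01011111
119 = 01110111
204 = 11001100
15 = 00001111
Binary: 01011111.01110111.11001100.00001111


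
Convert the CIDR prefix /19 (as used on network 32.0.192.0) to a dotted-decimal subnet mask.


/19 means 19 network bits, 13 host bits
Binary: 11111111111111111110000000000000
Mask: 255.255.224.0


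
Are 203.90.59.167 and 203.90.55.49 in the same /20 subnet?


Mask: 255.255.240.0
203.90.59.167 AND mask = 203.90.48.0
203.90.55.49 AND mask = 203.90.48.0
Yes, same subnet (203.90.48.0)


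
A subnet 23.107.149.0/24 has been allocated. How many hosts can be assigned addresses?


Host bits = 32 - 24 = 8
Total addresses = 2^8 = 256
Usable = total - 2 (network and broadcast)
Usable hosts: 254


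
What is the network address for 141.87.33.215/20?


IP:   10001101.01010111.00100001.11010111
Mask: 11111111.11111111.11110000.00000000
AND operation:
Net:  10001101.01010111.00100000.00000000
Network: 141.87.32.0/20


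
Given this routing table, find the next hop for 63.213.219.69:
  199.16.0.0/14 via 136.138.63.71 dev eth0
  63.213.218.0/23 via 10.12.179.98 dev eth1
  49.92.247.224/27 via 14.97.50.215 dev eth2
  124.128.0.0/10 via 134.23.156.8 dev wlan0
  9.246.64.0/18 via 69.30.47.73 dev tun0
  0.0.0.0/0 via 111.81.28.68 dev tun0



Longest prefix match for 63.213.219.69:
  /14 199.16.0.0: no
  /23 63.213.218.0: MATCH
  /27 49.92.247.224: no
  /10 124.128.0.0: no
  /18 9.246.64.0: no
  /0 0.0.0.0: MATCH
Selected: next-hop 10.12.179.98 via eth1 (matched /23)


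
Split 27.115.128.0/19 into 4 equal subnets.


New prefix = 19 + 2 = 21
Each subnet has 2048 addresses
  27.115.128.0/21
  27.115.136.0/21
  27.115.144.0/21
  27.115.152.0/21
Subnets: 27.115.128.0/21, 27.115.136.0/21, 27.115.144.0/21, 27.115.152.0/21


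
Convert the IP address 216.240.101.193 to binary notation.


216 = 11011000
240 = 11110000
101 = 01100101
193 = 11000001
Binary: 11011000.11110000.01100101.11000001


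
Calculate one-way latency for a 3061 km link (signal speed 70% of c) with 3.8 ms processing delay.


Speed = 0.7 * 3e5 km/s = 210000 km/s
Propagation delay = 3061 / 210000 = 0.0146 s = 14.5762 ms
Processing delay = 3.8 ms
Total one-way latency = 18.3762 ms


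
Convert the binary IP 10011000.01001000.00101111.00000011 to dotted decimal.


10011000 = 152
01001000 = 72
00101111 = 47
00000011 = 3
IP: 152.72.47.3


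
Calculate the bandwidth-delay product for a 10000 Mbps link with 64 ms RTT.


BDP = bandwidth * RTT
= 10000 Mbps * 64 ms
= 10000 * 1e6 * 64 / 1000 bits
= 640000000 bits
= 80000000 bytes
= 78125 KB
BDP = 640000000 bits (80000000 bytes)


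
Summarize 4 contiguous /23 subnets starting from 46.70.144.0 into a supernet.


Original prefix: /23
Number of subnets: 4 = 2^2
New prefix = 23 - 2 = 21
Supernet: 46.70.144.0/21


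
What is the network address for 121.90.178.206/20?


IP:   01111001.01011010.10110010.11001110
Mask: 11111111.11111111.11110000.00000000
AND operation:
Net:  01111001.01011010.10110000.00000000
Network: 121.90.176.0/20


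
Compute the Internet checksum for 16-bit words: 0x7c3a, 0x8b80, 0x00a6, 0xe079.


Sum all words (with carry folding):
+ 0x7c3a = 0x7c3a
+ 0x8b80 = 0x07bb
+ 0x00a6 = 0x0861
+ 0xe079 = 0xe8da
One's complement: ~0xe8da
Checksum = 0x1725


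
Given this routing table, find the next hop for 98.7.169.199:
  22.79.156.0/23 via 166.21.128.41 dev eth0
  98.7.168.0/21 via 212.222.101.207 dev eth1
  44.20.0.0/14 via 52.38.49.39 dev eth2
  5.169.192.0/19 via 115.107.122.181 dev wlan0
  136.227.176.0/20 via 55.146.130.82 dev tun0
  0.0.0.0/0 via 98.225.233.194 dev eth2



Longest prefix match for 98.7.169.199:
  /23 22.79.156.0: no
  /21 98.7.168.0: MATCH
  /14 44.20.0.0: no
  /19 5.169.192.0: no
  /20 136.227.176.0: no
  /0 0.0.0.0: MATCH
Selected: next-hop 212.222.101.207 via eth1 (matched /21)


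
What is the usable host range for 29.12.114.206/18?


Network: 29.12.64.0
Broadcast: 29.12.127.255
First usable = network + 1
Last usable = broadcast - 1
Range: 29.12.64.1 to 29.12.127.254


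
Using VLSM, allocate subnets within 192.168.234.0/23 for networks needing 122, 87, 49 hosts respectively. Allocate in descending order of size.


122 hosts -> /25 (126 usable): 192.168.234.0/25
87 hosts -> /25 (126 usable): 192.168.234.128/25
49 hosts -> /26 (62 usable): 192.168.235.0/26
Allocation: 192.168.234.0/25 (122 hosts, 126 usable); 192.168.234.128/25 (87 hosts, 126 usable); 192.168.235.0/26 (49 hosts, 62 usable)


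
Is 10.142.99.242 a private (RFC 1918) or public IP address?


RFC 1918 private ranges:
  10.0.0.0/8 (10.0.0.0 - 10.255.255.255)
  172.16.0.0/12 (172.16.0.0 - 172.31.255.255)
  192.168.0.0/16 (192.168.0.0 - 192.168.255.255)
Private (in 10.0.0.0/8)


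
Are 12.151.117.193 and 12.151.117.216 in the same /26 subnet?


Mask: 255.255.255.192
12.151.117.193 AND mask = 12.151.117.192
12.151.117.216 AND mask = 12.151.117.192
Yes, same subnet (12.151.117.192)


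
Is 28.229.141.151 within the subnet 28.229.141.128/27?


Subnet network: 28.229.141.128
Test IP AND mask: 28.229.141.128
Yes, 28.229.141.151 is in 28.229.141.128/27


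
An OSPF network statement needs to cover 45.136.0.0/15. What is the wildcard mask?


Subnet mask: 255.254.0.0
Wildcard = 255.255.255.255 - subnet mask
255 - 255 = 0
255 - 254 = 1
255 - 0 = 255
255 - 0 = 255
Wildcard: 0.1.255.255


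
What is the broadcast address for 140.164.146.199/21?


Network: 140.164.144.0/21
Host bits = 11
Set all host bits to 1:
Broadcast: 140.164.151.255


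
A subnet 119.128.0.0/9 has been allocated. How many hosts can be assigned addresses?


Host bits = 32 - 9 = 23
Total addresses = 2^23 = 8388608
Usable = total - 2 (network and broadcast)
Usable hosts: 8388606


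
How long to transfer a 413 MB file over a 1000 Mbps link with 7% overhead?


Effective throughput = 1000 * (1 - 7/100) = 930.0 Mbps
File size in Mb = 413 * 8 = 3304 Mb
Time = 3304 / 930.0
Time = 3.5527 seconds


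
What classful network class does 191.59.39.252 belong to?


First octet: 191
Binary: 10111111
10xxxxxx -> Class B (128-191)
Class B, default mask 255.255.0.0 (/16)


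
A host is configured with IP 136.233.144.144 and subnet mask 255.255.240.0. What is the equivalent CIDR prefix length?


Binary: 11111111.11111111.11110000.00000000
Count leading 1s
Prefix: /20


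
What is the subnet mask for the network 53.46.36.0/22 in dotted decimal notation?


/22 means 22 network bits, 10 host bits
Binary: 11111111111111111111110000000000
Mask: 255.255.252.0


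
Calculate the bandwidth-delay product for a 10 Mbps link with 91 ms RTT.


BDP = bandwidth * RTT
= 10 Mbps * 91 ms
= 10 * 1e6 * 91 / 1000 bits
= 910000 bits
= 113750 bytes
= 111.084 KB
BDP = 910000 bits (113750 bytes)


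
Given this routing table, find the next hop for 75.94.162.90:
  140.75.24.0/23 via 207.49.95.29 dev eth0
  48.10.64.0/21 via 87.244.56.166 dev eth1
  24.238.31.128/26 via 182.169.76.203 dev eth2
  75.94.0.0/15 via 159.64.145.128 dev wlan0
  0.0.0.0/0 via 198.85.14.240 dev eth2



Longest prefix match for 75.94.162.90:
  /23 140.75.24.0: no
  /21 48.10.64.0: no
  /26 24.238.31.128: no
  /15 75.94.0.0: MATCH
  /0 0.0.0.0: MATCH
Selected: next-hop 159.64.145.128 via wlan0 (matched /15)


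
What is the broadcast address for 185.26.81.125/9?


Network: 185.0.0.0/9
Host bits = 23
Set all host bits to 1:
Broadcast: 185.127.255.255


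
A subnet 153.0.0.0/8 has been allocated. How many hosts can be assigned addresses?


Host bits = 32 - 8 = 24
Total addresses = 2^24 = 16777216
Usable = total - 2 (network and broadcast)
Usable hosts: 16777214


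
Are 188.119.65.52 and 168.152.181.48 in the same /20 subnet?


Mask: 255.255.240.0
188.119.65.52 AND mask = 188.119.64.0
168.152.181.48 AND mask = 168.152.176.0
No, different subnets (188.119.64.0 vs 168.152.176.0)


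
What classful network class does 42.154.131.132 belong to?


First octet: 42
Binary: 00101010
0xxxxxxx -> Class A (1-126)
Class A, default mask 255.0.0.0 (/8)


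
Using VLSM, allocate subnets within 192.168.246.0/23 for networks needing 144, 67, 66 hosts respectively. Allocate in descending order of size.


144 hosts -> /24 (254 usable): 192.168.246.0/24
67 hosts -> /25 (126 usable): 192.168.247.0/25
66 hosts -> /25 (126 usable): 192.168.247.128/25
Allocation: 192.168.246.0/24 (144 hosts, 254 usable); 192.168.247.0/25 (67 hosts, 126 usable); 192.168.247.128/25 (66 hosts, 126 usable)


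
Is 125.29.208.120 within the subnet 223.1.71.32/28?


Subnet network: 223.1.71.32
Test IP AND mask: 125.29.208.112
No, 125.29.208.120 is not in 223.1.71.32/28


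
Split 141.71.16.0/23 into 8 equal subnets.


New prefix = 23 + 3 = 26
Each subnet has 64 addresses
  141.71.16.0/26
  141.71.16.64/26
  141.71.16.128/26
  141.71.16.192/26
  141.71.17.0/26
  141.71.17.64/26
  141.71.17.128/26
  141.71.17.192/26
Subnets: 141.71.16.0/26, 141.71.16.64/26, 141.71.16.128/26, 141.71.16.192/26, 141.71.17.0/26, 141.71.17.64/26, 141.71.17.128/26, 141.71.17.192/26


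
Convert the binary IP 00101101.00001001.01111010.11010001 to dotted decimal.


00101101 = 45
00001001 = 9
01111010 = 122
11010001 = 209
IP: 45.9.122.209


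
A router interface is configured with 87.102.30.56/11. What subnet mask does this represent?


/11 means 11 network bits, 21 host bits
Binary: 11111111111000000000000000000000
Mask: 255.224.0.0


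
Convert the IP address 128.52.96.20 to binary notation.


128 = 10000000
52 = 00110100
96 = 01100000
20 = 00010100
Binary: 10000000.00110100.01100000.00010100


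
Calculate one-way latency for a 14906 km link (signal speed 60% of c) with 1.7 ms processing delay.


Speed = 0.6 * 3e5 km/s = 180000 km/s
Propagation delay = 14906 / 180000 = 0.0828 s = 82.8111 ms
Processing delay = 1.7 ms
Total one-way latency = 84.5111 ms


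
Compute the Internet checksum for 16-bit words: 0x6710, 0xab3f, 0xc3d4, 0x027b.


Sum all words (with carry folding):
+ 0x6710 = 0x6710
+ 0xab3f = 0x1250
+ 0xc3d4 = 0xd624
+ 0x027b = 0xd89f
One's complement: ~0xd89f
Checksum = 0x2760


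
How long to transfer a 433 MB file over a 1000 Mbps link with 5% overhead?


Effective throughput = 1000 * (1 - 5/100) = 950 Mbps
File size in Mb = 433 * 8 = 3464 Mb
Time = 3464 / 950
Time = 3.6463 seconds


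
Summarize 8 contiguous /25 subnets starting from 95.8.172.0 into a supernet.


Original prefix: /25
Number of subnets: 8 = 2^3
New prefix = 25 - 3 = 22
Supernet: 95.8.172.0/22


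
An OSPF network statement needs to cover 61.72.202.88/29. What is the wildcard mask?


Subnet mask: 255.255.255.248
Wildcard = 255.255.255.255 - subnet mask
255 - 255 = 0
255 - 255 = 0
255 - 255 = 0
255 - 248 = 7
Wildcard: 0.0.0.7


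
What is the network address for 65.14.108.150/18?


IP:   01000001.00001110.01101100.10010110
Mask: 11111111.11111111.11000000.00000000
AND operation:
Net:  01000001.00001110.01000000.00000000
Network: 65.14.64.0/18


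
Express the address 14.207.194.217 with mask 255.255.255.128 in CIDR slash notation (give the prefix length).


Binary: 11111111.11111111.11111111.10000000
Count leading 1s
Prefix: /25


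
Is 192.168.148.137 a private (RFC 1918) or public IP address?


RFC 1918 private ranges:
  10.0.0.0/8 (10.0.0.0 - 10.255.255.255)
  172.16.0.0/12 (172.16.0.0 - 172.31.255.255)
  192.168.0.0/16 (192.168.0.0 - 192.168.255.255)
Private (in 192.168.0.0/16)


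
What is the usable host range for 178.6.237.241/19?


Network: 178.6.224.0
Broadcast: 178.6.255.255
First usable = network + 1
Last usable = broadcast - 1
Range: 178.6.224.1 to 178.6.255.254


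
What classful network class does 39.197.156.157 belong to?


First octet: 39
Binary: 00100111
0xxxxxxx -> Class A (1-126)
Class A, default mask 255.0.0.0 (/8)


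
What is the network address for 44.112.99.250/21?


IP:   00101100.01110000.01100011.11111010
Mask: 11111111.11111111.11111000.00000000
AND operation:
Net:  00101100.01110000.01100000.00000000
Network: 44.112.96.0/21


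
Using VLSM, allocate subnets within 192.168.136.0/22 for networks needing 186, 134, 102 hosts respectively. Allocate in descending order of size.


186 hosts -> /24 (254 usable): 192.168.136.0/24
134 hosts -> /24 (254 usable): 192.168.137.0/24
102 hosts -> /25 (126 usable): 192.168.138.0/25
Allocation: 192.168.136.0/24 (186 hosts, 254 usable); 192.168.137.0/24 (134 hosts, 254 usable); 192.168.138.0/25 (102 hosts, 126 usable)


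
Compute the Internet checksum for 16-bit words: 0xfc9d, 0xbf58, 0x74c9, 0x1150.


Sum all words (with carry folding):
+ 0xfc9d = 0xfc9d
+ 0xbf58 = 0xbbf6
+ 0x74c9 = 0x30c0
+ 0x1150 = 0x4210
One's complement: ~0x4210
Checksum = 0xbdef


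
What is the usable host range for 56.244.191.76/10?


Network: 56.192.0.0
Broadcast: 56.255.255.255
First usable = network + 1
Last usable = broadcast - 1
Range: 56.192.0.1 to 56.255.255.254


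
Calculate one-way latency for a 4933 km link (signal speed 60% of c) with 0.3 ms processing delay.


Speed = 0.6 * 3e5 km/s = 180000 km/s
Propagation delay = 4933 / 180000 = 0.0274 s = 27.4056 ms
Processing delay = 0.3 ms
Total one-way latency = 27.7056 ms


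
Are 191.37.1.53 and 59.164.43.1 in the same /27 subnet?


Mask: 255.255.255.224
191.37.1.53 AND mask = 191.37.1.32
59.164.43.1 AND mask = 59.164.43.0
No, different subnets (191.37.1.32 vs 59.164.43.0)


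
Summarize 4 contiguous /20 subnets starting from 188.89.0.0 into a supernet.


Original prefix: /20
Number of subnets: 4 = 2^2
New prefix = 20 - 2 = 18
Supernet: 188.89.0.0/18


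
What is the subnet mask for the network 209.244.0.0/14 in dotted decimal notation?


/14 means 14 network bits, 18 host bits
Binary: 11111111111111000000000000000000
Mask: 255.252.0.0


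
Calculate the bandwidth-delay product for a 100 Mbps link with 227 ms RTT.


BDP = bandwidth * RTT
= 100 Mbps * 227 ms
= 100 * 1e6 * 227 / 1000 bits
= 22700000 bits
= 2837500 bytes
= 2770.9961 KB
BDP = 22700000 bits (2837500 bytes)


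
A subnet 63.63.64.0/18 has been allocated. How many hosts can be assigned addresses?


Host bits = 32 - 18 = 14
Total addresses = 2^14 = 16384
Usable = total - 2 (network and broadcast)
Usable hosts: 16382


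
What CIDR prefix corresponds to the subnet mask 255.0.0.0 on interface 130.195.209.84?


Binary: 11111111.00000000.00000000.00000000
Count leading 1s
Prefix: /8


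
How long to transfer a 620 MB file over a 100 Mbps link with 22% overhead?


Effective throughput = 100 * (1 - 22/100) = 78 Mbps
File size in Mb = 620 * 8 = 4960 Mb
Time = 4960 / 78
Time = 63.5897 seconds


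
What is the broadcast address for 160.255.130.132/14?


Network: 160.252.0.0/14
Host bits = 18
Set all host bits to 1:
Broadcast: 160.255.255.255


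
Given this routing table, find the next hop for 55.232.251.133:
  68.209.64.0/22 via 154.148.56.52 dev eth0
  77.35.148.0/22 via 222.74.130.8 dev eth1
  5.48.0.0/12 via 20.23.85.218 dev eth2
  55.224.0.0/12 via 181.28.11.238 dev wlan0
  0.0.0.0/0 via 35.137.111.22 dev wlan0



Longest prefix match for 55.232.251.133:
  /22 68.209.64.0: no
  /22 77.35.148.0: no
  /12 5.48.0.0: no
  /12 55.224.0.0: MATCH
  /0 0.0.0.0: MATCH
Selected: next-hop 181.28.11.238 via wlan0 (matched /12)


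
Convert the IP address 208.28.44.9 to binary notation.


208 = 11010000
28 = 00011100
44 = 00101100
9 = 00001001
Binary: 11010000.00011100.00101100.00001001


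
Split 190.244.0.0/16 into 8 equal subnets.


New prefix = 16 + 3 = 19
Each subnet has 8192 addresses
  190.244.0.0/19
  190.244.32.0/19
  190.244.64.0/19
  190.244.96.0/19
  190.244.128.0/19
  190.244.160.0/19
  190.244.192.0/19
  190.244.224.0/19
Subnets: 190.244.0.0/19, 190.244.32.0/19, 190.244.64.0/19, 190.244.96.0/19, 190.244.128.0/19, 190.244.160.0/19, 190.244.192.0/19, 190.244.224.0/19


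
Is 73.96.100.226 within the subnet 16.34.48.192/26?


Subnet network: 16.34.48.192
Test IP AND mask: 73.96.100.192
No, 73.96.100.226 is not in 16.34.48.192/26


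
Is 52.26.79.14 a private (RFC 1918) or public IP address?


RFC 1918 private ranges:
  10.0.0.0/8 (10.0.0.0 - 10.255.255.255)
  172.16.0.0/12 (172.16.0.0 - 172.31.255.255)
  192.168.0.0/16 (192.168.0.0 - 192.168.255.255)
Public (not in any RFC 1918 range)


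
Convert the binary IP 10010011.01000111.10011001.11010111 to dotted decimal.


10010011 = 147
01000111 = 71
10011001 = 153
11010111 = 215
IP: 147.71.153.215


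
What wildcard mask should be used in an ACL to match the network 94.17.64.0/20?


Subnet mask: 255.255.240.0
Wildcard = 255.255.255.255 - subnet mask
255 - 255 = 0
255 - 255 = 0
255 - 240 = 15
255 - 0 = 255
Wildcard: 0.0.15.255
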